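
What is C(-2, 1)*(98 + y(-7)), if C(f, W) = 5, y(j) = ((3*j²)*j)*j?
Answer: 36505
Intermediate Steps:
y(j) = 3*j⁴ (y(j) = (3*j³)*j = 3*j⁴)
C(-2, 1)*(98 + y(-7)) = 5*(98 + 3*(-7)⁴) = 5*(98 + 3*2401) = 5*(98 + 7203) = 5*7301 = 36505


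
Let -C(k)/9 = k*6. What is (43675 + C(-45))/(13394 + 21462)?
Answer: 46105/34856 ≈ 1.3227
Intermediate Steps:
C(k) = -54*k (C(k) = -9*k*6 = -54*k)
(43675 + C(-45))/(13394 + 21462) = (43675 - 54*(-45))/(13394 + 21462) = (43675 + 2430)/34856 = 46105*(1/34856) = 46105/34856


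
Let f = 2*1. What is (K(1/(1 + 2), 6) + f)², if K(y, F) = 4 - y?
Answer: 289/9 ≈ 32.111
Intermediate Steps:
f = 2
(K(1/(1 + 2), 6) + f)² = ((4 - 1/(1 + 2)) + 2)² = ((4 - 1/3) + 2)² = ((4 - 1*⅓) + 2)² = ((4 - ⅓) + 2)² = (11/3 + 2)² = (17/3)² = 289/9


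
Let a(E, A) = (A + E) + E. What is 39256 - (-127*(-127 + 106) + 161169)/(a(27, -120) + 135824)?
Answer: 2664576106/67879 ≈ 39255.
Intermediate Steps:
a(E, A) = A + 2*E
39256 - (-127*(-127 + 106) + 161169)/(a(27, -120) + 135824) = 39256 - (-127*(-127 + 106) + 161169)/((-120 + 2*27) + 135824) = 39256 - (-127*(-21) + 161169)/((-120 + 54) + 135824) = 39256 - (2667 + 161169)/(-66 + 135824) = 39256 - 163836/135758 = 39256 - 1*81918/67879 = 39256 - 81918/67879 = 2664576106/67879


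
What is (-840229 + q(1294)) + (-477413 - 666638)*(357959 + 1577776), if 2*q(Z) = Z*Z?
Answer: -2214579565496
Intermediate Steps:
q(Z) = Z²/2 (q(Z) = (Z*Z)/2 = Z²/2)
(-840229 + q(1294)) + (-477413 - 666638)*(357959 + 1577776) = (-840229 + (½)*1294²) + (-477413 - 666638)*(357959 + 1577776) = (-840229 + (½)*1674436) - 1144051*1935735 = (-840229 + 837218) - 2214579562485 = -3011 - 2214579562485 = -2214579565496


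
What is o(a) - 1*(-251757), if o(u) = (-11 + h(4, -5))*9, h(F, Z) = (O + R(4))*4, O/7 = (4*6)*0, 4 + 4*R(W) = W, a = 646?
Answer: 251658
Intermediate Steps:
R(W) = -1 + W/4
O = 0 (O = 7*((4*6)*0) = 7*(24*0) = 7*0 = 0)
h(F, Z) = 0 (h(F, Z) = (0 + (-1 + (1/4)*4))*4 = (0 + (-1 + 1))*4 = (0 + 0)*4 = 0*4 = 0)
o(u) = -99 (o(u) = (-11 + 0)*9 = -11*9 = -99)
o(a) - 1*(-251757) = -99 - 1*(-251757) = -99 + 251757 = 251658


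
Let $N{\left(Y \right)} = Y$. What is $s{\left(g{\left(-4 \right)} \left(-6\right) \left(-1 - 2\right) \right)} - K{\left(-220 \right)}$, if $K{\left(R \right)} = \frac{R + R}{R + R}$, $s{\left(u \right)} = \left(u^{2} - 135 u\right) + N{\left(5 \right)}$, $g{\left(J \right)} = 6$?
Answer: $-2912$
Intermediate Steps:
$s{\left(u \right)} = 5 + u^{2} - 135 u$ ($s{\left(u \right)} = \left(u^{2} - 135 u\right) + 5 = 5 + u^{2} - 135 u$)
$K{\left(R \right)} = 1$ ($K{\left(R \right)} = \frac{2 R}{2 R} = 2 R \frac{1}{2 R} = 1$)
$s{\left(g{\left(-4 \right)} \left(-6\right) \left(-1 - 2\right) \right)} - K{\left(-220 \right)} = \left(5 + \left(6 \left(-6\right) \left(-1 - 2\right)\right)^{2} - 135 \cdot 6 \left(-6\right) \left(-1 - 2\right)\right) - 1 = \left(5 + \left(- 36 \left(-1 - 2\right)\right)^{2} - 135 \left(- 36 \left(-1 - 2\right)\right)\right) - 1 = \left(5 + \left(\left(-36\right) \left(-3\right)\right)^{2} - 135 \left(\left(-36\right) \left(-3\right)\right)\right) - 1 = \left(5 + 108^{2} - 14580\right) - 1 = \left(5 + 11664 - 14580\right) - 1 = -2911 - 1 = -2912$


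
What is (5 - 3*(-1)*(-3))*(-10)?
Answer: 40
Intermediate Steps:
(5 - 3*(-1)*(-3))*(-10) = (5 + 3*(-3))*(-10) = (5 - 9)*(-10) = -4*(-10) = 40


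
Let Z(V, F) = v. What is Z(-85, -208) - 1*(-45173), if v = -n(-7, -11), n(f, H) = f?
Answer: 45180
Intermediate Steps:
v = 7 (v = -1*(-7) = 7)
Z(V, F) = 7
Z(-85, -208) - 1*(-45173) = 7 - 1*(-45173) = 7 + 45173 = 45180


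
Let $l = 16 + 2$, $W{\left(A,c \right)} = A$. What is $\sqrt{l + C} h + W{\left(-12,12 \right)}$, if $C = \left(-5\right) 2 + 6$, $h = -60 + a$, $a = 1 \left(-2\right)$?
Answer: $-12 - 62 \sqrt{14} \approx -243.98$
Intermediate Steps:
$a = -2$
$l = 18$
$h = -62$ ($h = -60 - 2 = -62$)
$C = -4$ ($C = -10 + 6 = -4$)
$\sqrt{l + C} h + W{\left(-12,12 \right)} = \sqrt{18 - 4} \left(-62\right) - 12 = \sqrt{14} \left(-62\right) - 12 = - 62 \sqrt{14} - 12 = -12 - 62 \sqrt{14}$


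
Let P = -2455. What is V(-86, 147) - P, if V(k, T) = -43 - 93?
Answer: 2319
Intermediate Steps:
V(k, T) = -136
V(-86, 147) - P = -136 - 1*(-2455) = -136 + 2455 = 2319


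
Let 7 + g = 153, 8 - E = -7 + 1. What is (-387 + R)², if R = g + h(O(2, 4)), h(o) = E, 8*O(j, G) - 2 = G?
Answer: 51529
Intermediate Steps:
O(j, G) = ¼ + G/8
E = 14 (E = 8 - (-7 + 1) = 8 - 1*(-6) = 8 + 6 = 14)
h(o) = 14
g = 146 (g = -7 + 153 = 146)
R = 160 (R = 146 + 14 = 160)
(-387 + R)² = (-387 + 160)² = (-227)² = 51529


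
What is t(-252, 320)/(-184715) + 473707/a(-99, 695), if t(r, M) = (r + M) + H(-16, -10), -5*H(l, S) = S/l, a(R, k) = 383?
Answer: 700006100071/565966760 ≈ 1236.8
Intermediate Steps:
H(l, S) = -S/(5*l)
t(r, M) = -1/8 + M + r (t(r, M) = (r + M) - 1/5*(-10)/(-16) = (M + r) - 1/5*(-10)*(-1/16) = (M + r) - 1/8 = -1/8 + M + r)
t(-252, 320)/(-184715) + 473707/a(-99, 695) = (-1/8 + 320 - 252)/(-184715) + 473707/383 = (543/8)*(-1/184715) + 473707*(1/383) = -543/1477720 + 473707/383 = 700006100071/565966760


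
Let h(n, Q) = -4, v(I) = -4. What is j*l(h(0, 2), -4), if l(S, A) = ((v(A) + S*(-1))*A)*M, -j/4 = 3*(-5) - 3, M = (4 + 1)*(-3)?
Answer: 0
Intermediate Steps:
M = -15 (M = 5*(-3) = -15)
j = 72 (j = -4*(3*(-5) - 3) = -4*(-15 - 3) = -4*(-18) = 72)
l(S, A) = -15*A*(-4 - S) (l(S, A) = ((-4 + S*(-1))*A)*(-15) = ((-4 - S)*A)*(-15) = (A*(-4 - S))*(-15) = -15*A*(-4 - S))
j*l(h(0, 2), -4) = 72*(15*(-4)*(4 - 4)) = 72*(15*(-4)*0) = 72*0 = 0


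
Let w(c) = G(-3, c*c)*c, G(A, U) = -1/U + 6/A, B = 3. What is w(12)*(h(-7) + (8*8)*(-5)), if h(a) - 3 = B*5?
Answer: 43639/6 ≈ 7273.2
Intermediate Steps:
w(c) = c*(-2 - 1/c²) (w(c) = (-1/(c*c) + 6/(-3))*c = (-1/(c²) + 6*(-⅓))*c = (-1/c² - 2)*c = (-2 - 1/c²)*c = c*(-2 - 1/c²))
h(a) = 18 (h(a) = 3 + 3*5 = 3 + 15 = 18)
w(12)*(h(-7) + (8*8)*(-5)) = (-1/12 - 2*12)*(18 + (8*8)*(-5)) = (-1*1/12 - 24)*(18 + 64*(-5)) = (-1/12 - 24)*(18 - 320) = -289/12*(-302) = 43639/6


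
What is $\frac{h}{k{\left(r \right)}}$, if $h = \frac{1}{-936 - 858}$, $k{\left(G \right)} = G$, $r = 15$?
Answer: $- \frac{1}{26910} \approx -3.7161 \cdot 10^{-5}$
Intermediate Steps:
$h = - \frac{1}{1794}$ ($h = \frac{1}{-1794} = - \frac{1}{1794} \approx -0.00055741$)
$\frac{h}{k{\left(r \right)}} = - \frac{1}{1794 \cdot 15} = \left(- \frac{1}{1794}\right) \frac{1}{15} = - \frac{1}{26910}$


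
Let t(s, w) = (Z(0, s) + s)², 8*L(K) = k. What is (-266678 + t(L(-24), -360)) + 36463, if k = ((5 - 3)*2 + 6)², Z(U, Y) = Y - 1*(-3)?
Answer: -229431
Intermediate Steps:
Z(U, Y) = 3 + Y (Z(U, Y) = Y + 3 = 3 + Y)
k = 100 (k = (2*2 + 6)² = (4 + 6)² = 10² = 100)
L(K) = 25/2 (L(K) = (⅛)*100 = 25/2)
t(s, w) = (3 + 2*s)² (t(s, w) = ((3 + s) + s)² = (3 + 2*s)²)
(-266678 + t(L(-24), -360)) + 36463 = (-266678 + (3 + 2*(25/2))²) + 36463 = (-266678 + (3 + 25)²) + 36463 = (-266678 + 28²) + 36463 = (-266678 + 784) + 36463 = -265894 + 36463 = -229431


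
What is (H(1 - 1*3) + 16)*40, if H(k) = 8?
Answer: 960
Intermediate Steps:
(H(1 - 1*3) + 16)*40 = (8 + 16)*40 = 24*40 = 960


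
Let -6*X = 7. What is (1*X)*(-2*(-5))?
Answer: -35/3 ≈ -11.667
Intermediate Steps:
X = -7/6 (X = -⅙*7 = -7/6 ≈ -1.1667)
(1*X)*(-2*(-5)) = (1*(-7/6))*(-2*(-5)) = -7/6*10 = -35/3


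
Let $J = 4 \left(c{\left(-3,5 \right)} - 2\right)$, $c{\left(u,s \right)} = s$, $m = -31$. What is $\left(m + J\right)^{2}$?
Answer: $361$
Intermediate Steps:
$J = 12$ ($J = 4 \left(5 - 2\right) = 4 \cdot 3 = 12$)
$\left(m + J\right)^{2} = \left(-31 + 12\right)^{2} = \left(-19\right)^{2} = 361$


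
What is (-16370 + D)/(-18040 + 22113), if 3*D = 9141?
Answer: -13323/4073 ≈ -3.2711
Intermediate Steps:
D = 3047 (D = (1/3)*9141 = 3047)
(-16370 + D)/(-18040 + 22113) = (-16370 + 3047)/(-18040 + 22113) = -13323/4073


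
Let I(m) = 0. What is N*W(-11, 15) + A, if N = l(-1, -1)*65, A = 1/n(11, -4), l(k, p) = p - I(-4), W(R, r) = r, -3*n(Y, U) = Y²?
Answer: -117978/121 ≈ -975.02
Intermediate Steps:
n(Y, U) = -Y²/3
l(k, p) = p (l(k, p) = p - 1*0 = p + 0 = p)
A = -3/121 (A = 1/(-⅓*11²) = 1/(-⅓*121) = 1/(-121/3) = -3/121 ≈ -0.024793)
N = -65 (N = -1*65 = -65)
N*W(-11, 15) + A = -65*15 - 3/121 = -975 - 3/121 = -117978/121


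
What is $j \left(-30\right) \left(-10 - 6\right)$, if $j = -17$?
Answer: $-8160$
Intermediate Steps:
$j \left(-30\right) \left(-10 - 6\right) = \left(-17\right) \left(-30\right) \left(-10 - 6\right) = 510 \left(-16\right) = -8160$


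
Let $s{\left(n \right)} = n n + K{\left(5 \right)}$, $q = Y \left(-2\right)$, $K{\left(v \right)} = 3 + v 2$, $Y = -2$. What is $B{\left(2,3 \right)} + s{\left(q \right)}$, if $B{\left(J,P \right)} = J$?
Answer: $31$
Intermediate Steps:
$K{\left(v \right)} = 3 + 2 v$
$q = 4$ ($q = \left(-2\right) \left(-2\right) = 4$)
$s{\left(n \right)} = 13 + n^{2}$ ($s{\left(n \right)} = n n + \left(3 + 2 \cdot 5\right) = n^{2} + \left(3 + 10\right) = n^{2} + 13 = 13 + n^{2}$)
$B{\left(2,3 \right)} + s{\left(q \right)} = 2 + \left(13 + 4^{2}\right) = 2 + \left(13 + 16\right) = 2 + 29 = 31$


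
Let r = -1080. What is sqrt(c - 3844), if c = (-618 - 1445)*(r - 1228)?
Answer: 2*sqrt(1189390) ≈ 2181.2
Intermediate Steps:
c = 4761404 (c = (-618 - 1445)*(-1080 - 1228) = -2063*(-2308) = 4761404)
sqrt(c - 3844) = sqrt(4761404 - 3844) = sqrt(4757560) = 2*sqrt(1189390)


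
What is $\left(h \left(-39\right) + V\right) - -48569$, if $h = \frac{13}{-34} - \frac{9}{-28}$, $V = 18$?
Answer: $\frac{23128543}{476} \approx 48589.0$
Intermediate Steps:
$h = - \frac{29}{476}$ ($h = 13 \left(- \frac{1}{34}\right) - - \frac{9}{28} = - \frac{13}{34} + \frac{9}{28} = - \frac{29}{476} \approx -0.060924$)
$\left(h \left(-39\right) + V\right) - -48569 = \left(\left(- \frac{29}{476}\right) \left(-39\right) + 18\right) - -48569 = \left(\frac{1131}{476} + 18\right) + 48569 = \frac{9699}{476} + 48569 = \frac{23128543}{476}$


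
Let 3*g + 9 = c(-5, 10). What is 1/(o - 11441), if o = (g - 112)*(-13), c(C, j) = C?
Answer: -3/29773 ≈ -0.00010076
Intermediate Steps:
g = -14/3 (g = -3 + (⅓)*(-5) = -3 - 5/3 = -14/3 ≈ -4.6667)
o = 4550/3 (o = (-14/3 - 112)*(-13) = -350/3*(-13) = 4550/3 ≈ 1516.7)
1/(o - 11441) = 1/(4550/3 - 11441) = 1/(-29773/3) = -3/29773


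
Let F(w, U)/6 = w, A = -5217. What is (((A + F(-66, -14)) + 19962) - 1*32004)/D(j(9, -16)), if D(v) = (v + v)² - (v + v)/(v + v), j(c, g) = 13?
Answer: -1177/45 ≈ -26.156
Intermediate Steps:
F(w, U) = 6*w
D(v) = -1 + 4*v² (D(v) = (2*v)² - 2*v/(2*v) = 4*v² - 2*v*1/(2*v) = 4*v² - 1*1 = 4*v² - 1 = -1 + 4*v²)
(((A + F(-66, -14)) + 19962) - 1*32004)/D(j(9, -16)) = (((-5217 + 6*(-66)) + 19962) - 1*32004)/(-1 + 4*13²) = (((-5217 - 396) + 19962) - 32004)/(-1 + 4*169) = ((-5613 + 19962) - 32004)/(-1 + 676) = (14349 - 32004)/675 = -17655*1/675 = -1177/45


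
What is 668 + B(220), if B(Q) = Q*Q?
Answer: 49068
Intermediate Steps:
B(Q) = Q**2
668 + B(220) = 668 + 220**2 = 668 + 48400 = 49068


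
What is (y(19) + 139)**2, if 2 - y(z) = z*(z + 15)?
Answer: 255025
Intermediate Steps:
y(z) = 2 - z*(15 + z) (y(z) = 2 - z*(z + 15) = 2 - z*(15 + z))
(y(19) + 139)**2 = ((2 - 1*19**2 - 15*19) + 139)**2 = ((2 - 1*361 - 285) + 139)**2 = ((2 - 361 - 285) + 139)**2 = (-644 + 139)**2 = (-505)**2 = 255025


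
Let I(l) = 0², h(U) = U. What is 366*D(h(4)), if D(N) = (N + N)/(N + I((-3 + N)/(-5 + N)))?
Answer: 732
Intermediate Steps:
I(l) = 0
D(N) = 2 (D(N) = (N + N)/(N + 0) = (2*N)/N = 2)
366*D(h(4)) = 366*2 = 732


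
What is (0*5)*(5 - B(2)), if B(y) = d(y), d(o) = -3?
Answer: 0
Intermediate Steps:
B(y) = -3
(0*5)*(5 - B(2)) = (0*5)*(5 - 1*(-3)) = 0*(5 + 3) = 0*8 = 0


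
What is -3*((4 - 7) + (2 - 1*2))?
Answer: 9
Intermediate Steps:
-3*((4 - 7) + (2 - 1*2)) = -3*(-3 + (2 - 2)) = -3*(-3 + 0) = -3*(-3) = 9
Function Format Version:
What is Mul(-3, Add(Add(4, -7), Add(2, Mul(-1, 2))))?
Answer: 9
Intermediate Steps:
Mul(-3, Add(Add(4, -7), Add(2, Mul(-1, 2)))) = Mul(-3, Add(-3, Add(2, -2))) = Mul(-3, Add(-3, 0)) = Mul(-3, -3) = 9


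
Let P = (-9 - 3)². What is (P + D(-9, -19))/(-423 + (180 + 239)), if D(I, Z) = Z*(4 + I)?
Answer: -239/4 ≈ -59.750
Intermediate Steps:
P = 144 (P = (-12)² = 144)
(P + D(-9, -19))/(-423 + (180 + 239)) = (144 - 19*(4 - 9))/(-423 + (180 + 239)) = (144 - 19*(-5))/(-423 + 419) = (144 + 95)/(-4) = 239*(-¼) = -239/4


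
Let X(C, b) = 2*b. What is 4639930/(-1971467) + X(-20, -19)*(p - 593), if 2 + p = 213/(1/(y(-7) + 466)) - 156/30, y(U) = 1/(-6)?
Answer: -36941839083329/9857335 ≈ -3.7476e+6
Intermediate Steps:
y(U) = -⅙
p = 992153/10 (p = -2 + (213/(1/(-⅙ + 466)) - 156/30) = -2 + (213/(1/(2795/6)) - 156*1/30) = -2 + (213/(6/2795) - 26/5) = -2 + (213*(2795/6) - 26/5) = -2 + (198445/2 - 26/5) = -2 + 992173/10 = 992153/10 ≈ 99215.)
4639930/(-1971467) + X(-20, -19)*(p - 593) = 4639930/(-1971467) + (2*(-19))*(992153/10 - 593) = 4639930*(-1/1971467) - 38*986223/10 = -4639930/1971467 - 18738237/5 = -36941839083329/9857335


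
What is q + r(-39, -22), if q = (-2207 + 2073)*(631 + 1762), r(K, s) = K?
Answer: -320701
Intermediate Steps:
q = -320662 (q = -134*2393 = -320662)
q + r(-39, -22) = -320662 - 39 = -320701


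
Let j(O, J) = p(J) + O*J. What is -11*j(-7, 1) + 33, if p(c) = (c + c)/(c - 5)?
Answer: 231/2 ≈ 115.50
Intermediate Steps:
p(c) = 2*c/(-5 + c) (p(c) = (2*c)/(-5 + c) = 2*c/(-5 + c))
j(O, J) = J*O + 2*J/(-5 + J) (j(O, J) = 2*J/(-5 + J) + O*J = 2*J/(-5 + J) + J*O = J*O + 2*J/(-5 + J))
-11*j(-7, 1) + 33 = -11*(2 - 7*(-5 + 1))/(-5 + 1) + 33 = -11*(2 - 7*(-4))/(-4) + 33 = -11*(-1)*(2 + 28)/4 + 33 = -11*(-1)*30/4 + 33 = -11*(-15/2) + 33 = 165/2 + 33 = 231/2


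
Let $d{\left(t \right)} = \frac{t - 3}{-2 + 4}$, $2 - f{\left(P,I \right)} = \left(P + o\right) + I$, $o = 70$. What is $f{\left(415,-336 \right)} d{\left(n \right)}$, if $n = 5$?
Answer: $-147$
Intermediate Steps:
$f{\left(P,I \right)} = -68 - I - P$ ($f{\left(P,I \right)} = 2 - \left(\left(P + 70\right) + I\right) = 2 - \left(\left(70 + P\right) + I\right) = 2 - \left(70 + I + P\right) = -68 - I - P$)
$d{\left(t \right)} = - \frac{3}{2} + \frac{t}{2}$ ($d{\left(t \right)} = \frac{-3 + t}{2} = \left(-3 + t\right) \frac{1}{2} = - \frac{3}{2} + \frac{t}{2}$)
$f{\left(415,-336 \right)} d{\left(n \right)} = \left(-68 - -336 - 415\right) \left(- \frac{3}{2} + \frac{1}{2} \cdot 5\right) = \left(-68 + 336 - 415\right) \left(- \frac{3}{2} + \frac{5}{2}\right) = \left(-147\right) 1 = -147$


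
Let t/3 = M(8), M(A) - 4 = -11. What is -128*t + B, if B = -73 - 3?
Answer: 2612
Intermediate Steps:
M(A) = -7 (M(A) = 4 - 11 = -7)
B = -76
t = -21 (t = 3*(-7) = -21)
-128*t + B = -128*(-21) - 76 = 2688 - 76 = 2612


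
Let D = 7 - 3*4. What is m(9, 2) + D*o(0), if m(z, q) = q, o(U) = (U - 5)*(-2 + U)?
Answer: -48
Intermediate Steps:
o(U) = (-5 + U)*(-2 + U)
D = -5 (D = 7 - 12 = -5)
m(9, 2) + D*o(0) = 2 - 5*(10 + 0² - 7*0) = 2 - 5*(10 + 0 + 0) = 2 - 5*10 = 2 - 50 = -48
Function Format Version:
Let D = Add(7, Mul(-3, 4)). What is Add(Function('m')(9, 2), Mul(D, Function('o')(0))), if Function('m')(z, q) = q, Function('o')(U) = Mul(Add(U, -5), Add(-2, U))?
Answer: -48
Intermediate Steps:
Function('o')(U) = Mul(Add(-5, U), Add(-2, U))
D = -5 (D = Add(7, -12) = -5)
Add(Function('m')(9, 2), Mul(D, Function('o')(0))) = Add(2, Mul(-5, Add(10, Pow(0, 2), Mul(-7, 0)))) = Add(2, Mul(-5, Add(10, 0, 0))) = Add(2, Mul(-5, 10)) = Add(2, -50) = -48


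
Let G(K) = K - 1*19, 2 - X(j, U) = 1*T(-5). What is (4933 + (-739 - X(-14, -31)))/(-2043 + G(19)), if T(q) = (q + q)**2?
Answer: -4292/2043 ≈ -2.1008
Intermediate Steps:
T(q) = 4*q**2 (T(q) = (2*q)**2 = 4*q**2)
X(j, U) = -98 (X(j, U) = 2 - 4*(-5)**2 = 2 - 4*25 = 2 - 100 = -98)
G(K) = -19 + K (G(K) = K - 19 = -19 + K)
(4933 + (-739 - X(-14, -31)))/(-2043 + G(19)) = (4933 + (-739 - 1*(-98)))/(-2043 + (-19 + 19)) = (4933 + (-739 + 98))/(-2043 + 0) = (4933 - 641)/(-2043) = 4292*(-1/2043) = -4292/2043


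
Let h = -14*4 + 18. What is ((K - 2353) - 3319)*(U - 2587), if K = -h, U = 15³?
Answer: -4439592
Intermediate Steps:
U = 3375
h = -38 (h = -56 + 18 = -38)
K = 38 (K = -1*(-38) = 38)
((K - 2353) - 3319)*(U - 2587) = ((38 - 2353) - 3319)*(3375 - 2587) = (-2315 - 3319)*788 = -5634*788 = -4439592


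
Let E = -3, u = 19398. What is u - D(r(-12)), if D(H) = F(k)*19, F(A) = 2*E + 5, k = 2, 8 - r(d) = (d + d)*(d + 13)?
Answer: 19417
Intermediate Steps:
r(d) = 8 - 2*d*(13 + d) (r(d) = 8 - (d + d)*(d + 13) = 8 - 2*d*(13 + d))
F(A) = -1 (F(A) = 2*(-3) + 5 = -6 + 5 = -1)
D(H) = -19 (D(H) = -1*19 = -19)
u - D(r(-12)) = 19398 - 1*(-19) = 19398 + 19 = 19417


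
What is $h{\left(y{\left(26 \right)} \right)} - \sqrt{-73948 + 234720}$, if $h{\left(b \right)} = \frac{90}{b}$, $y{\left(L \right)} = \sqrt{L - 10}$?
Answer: $\frac{45}{2} - 2 \sqrt{40193} \approx -378.46$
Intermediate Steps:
$y{\left(L \right)} = \sqrt{-10 + L}$
$h{\left(y{\left(26 \right)} \right)} - \sqrt{-73948 + 234720} = \frac{90}{\sqrt{-10 + 26}} - \sqrt{-73948 + 234720} = \frac{90}{\sqrt{16}} - \sqrt{160772} = \frac{90}{4} - 2 \sqrt{40193} = 90 \cdot \frac{1}{4} - 2 \sqrt{40193} = \frac{45}{2} - 2 \sqrt{40193}$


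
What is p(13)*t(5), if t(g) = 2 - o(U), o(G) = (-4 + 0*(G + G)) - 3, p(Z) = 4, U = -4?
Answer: 36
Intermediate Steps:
o(G) = -7 (o(G) = (-4 + 0*(2*G)) - 3 = (-4 + 0) - 3 = -4 - 3 = -7)
t(g) = 9 (t(g) = 2 - 1*(-7) = 2 + 7 = 9)
p(13)*t(5) = 4*9 = 36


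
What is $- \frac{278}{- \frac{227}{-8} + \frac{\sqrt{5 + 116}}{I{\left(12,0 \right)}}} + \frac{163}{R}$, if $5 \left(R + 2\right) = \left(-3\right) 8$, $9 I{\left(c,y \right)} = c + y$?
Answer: $- \frac{314411}{9962} \approx -31.561$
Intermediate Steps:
$I{\left(c,y \right)} = \frac{c}{9} + \frac{y}{9}$ ($I{\left(c,y \right)} = \frac{c + y}{9} = \frac{c}{9} + \frac{y}{9}$)
$R = - \frac{34}{5}$ ($R = -2 + \frac{\left(-3\right) 8}{5} = -2 + \frac{1}{5} \left(-24\right) = -2 - \frac{24}{5} = - \frac{34}{5} \approx -6.8$)
$- \frac{278}{- \frac{227}{-8} + \frac{\sqrt{5 + 116}}{I{\left(12,0 \right)}}} + \frac{163}{R} = - \frac{278}{- \frac{227}{-8} + \frac{\sqrt{5 + 116}}{\frac{1}{9} \cdot 12 + \frac{1}{9} \cdot 0}} + \frac{163}{- \frac{34}{5}} = - \frac{278}{\left(-227\right) \left(- \frac{1}{8}\right) + \frac{\sqrt{121}}{\frac{4}{3} + 0}} + 163 \left(- \frac{5}{34}\right) = - \frac{278}{\frac{227}{8} + \frac{11}{\frac{4}{3}}} - \frac{815}{34} = - \frac{278}{\frac{227}{8} + 11 \cdot \frac{3}{4}} - \frac{815}{34} = - \frac{278}{\frac{227}{8} + \frac{33}{4}} - \frac{815}{34} = - \frac{278}{\frac{293}{8}} - \frac{815}{34} = \left(-278\right) \frac{8}{293} - \frac{815}{34} = - \frac{2224}{293} - \frac{815}{34} = - \frac{314411}{9962}$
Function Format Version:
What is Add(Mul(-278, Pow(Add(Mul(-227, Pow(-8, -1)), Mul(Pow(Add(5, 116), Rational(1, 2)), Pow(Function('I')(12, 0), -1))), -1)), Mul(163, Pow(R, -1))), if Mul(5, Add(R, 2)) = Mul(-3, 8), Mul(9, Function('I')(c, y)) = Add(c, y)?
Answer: Rational(-314411, 9962) ≈ -31.561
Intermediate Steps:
Function('I')(c, y) = Add(Mul(Rational(1, 9), c), Mul(Rational(1, 9), y)) (Function('I')(c, y) = Mul(Rational(1, 9), Add(c, y)) = Add(Mul(Rational(1, 9), c), Mul(Rational(1, 9), y)))
R = Rational(-34, 5) (R = Add(-2, Mul(Rational(1, 5), Mul(-3, 8))) = Add(-2, Mul(Rational(1, 5), -24)) = Add(-2, Rational(-24, 5)) = Rational(-34, 5) ≈ -6.8000)
Add(Mul(-278, Pow(Add(Mul(-227, Pow(-8, -1)), Mul(Pow(Add(5, 116), Rational(1, 2)), Pow(Function('I')(12, 0), -1))), -1)), Mul(163, Pow(R, -1))) = Add(Mul(-278, Pow(Add(Mul(-227, Pow(-8, -1)), Mul(Pow(Add(5, 116), Rational(1, 2)), Pow(Add(Mul(Rational(1, 9), 12), Mul(Rational(1, 9), 0)), -1))), -1)), Mul(163, Pow(Rational(-34, 5), -1))) = Add(Mul(-278, Pow(Add(Mul(-227, Rational(-1, 8)), Mul(Pow(121, Rational(1, 2)), Pow(Add(Rational(4, 3), 0), -1))), -1)), Mul(163, Rational(-5, 34))) = Add(Mul(-278, Pow(Add(Rational(227, 8), Mul(11, Pow(Rational(4, 3), -1))), -1)), Rational(-815, 34)) = Add(Mul(-278, Pow(Add(Rational(227, 8), Mul(11, Rational(3, 4))), -1)), Rational(-815, 34)) = Add(Mul(-278, Pow(Add(Rational(227, 8), Rational(33, 4)), -1)), Rational(-815, 34)) = Add(Mul(-278, Pow(Rational(293, 8), -1)), Rational(-815, 34)) = Add(Mul(-278, Rational(8, 293)), Rational(-815, 34)) = Add(Rational(-2224, 293), Rational(-815, 34)) = Rational(-314411, 9962)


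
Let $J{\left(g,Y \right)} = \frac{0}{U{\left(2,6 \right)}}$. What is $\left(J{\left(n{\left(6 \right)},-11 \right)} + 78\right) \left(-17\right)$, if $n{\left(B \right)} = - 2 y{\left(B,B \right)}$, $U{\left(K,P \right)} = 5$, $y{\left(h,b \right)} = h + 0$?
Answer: $-1326$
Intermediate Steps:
$y{\left(h,b \right)} = h$
$n{\left(B \right)} = - 2 B$
$J{\left(g,Y \right)} = 0$ ($J{\left(g,Y \right)} = \frac{0}{5} = 0 \cdot \frac{1}{5} = 0$)
$\left(J{\left(n{\left(6 \right)},-11 \right)} + 78\right) \left(-17\right) = \left(0 + 78\right) \left(-17\right) = 78 \left(-17\right) = -1326$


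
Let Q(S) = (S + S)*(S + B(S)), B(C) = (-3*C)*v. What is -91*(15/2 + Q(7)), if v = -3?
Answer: -179725/2 ≈ -89863.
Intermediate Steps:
B(C) = 9*C (B(C) = -3*C*(-3) = 9*C)
Q(S) = 20*S**2 (Q(S) = (S + S)*(S + 9*S) = (2*S)*(10*S) = 20*S**2)
-91*(15/2 + Q(7)) = -91*(15/2 + 20*7**2) = -91*(15*(1/2) + 20*49) = -91*(15/2 + 980) = -91*1975/2 = -179725/2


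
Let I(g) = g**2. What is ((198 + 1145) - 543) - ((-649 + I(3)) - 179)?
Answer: 1619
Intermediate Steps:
((198 + 1145) - 543) - ((-649 + I(3)) - 179) = ((198 + 1145) - 543) - ((-649 + 3**2) - 179) = (1343 - 543) - ((-649 + 9) - 179) = 800 - (-640 - 179) = 800 - 1*(-819) = 800 + 819 = 1619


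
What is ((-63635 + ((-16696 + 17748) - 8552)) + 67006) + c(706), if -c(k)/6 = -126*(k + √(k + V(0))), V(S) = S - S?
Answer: 529607 + 756*√706 ≈ 5.4969e+5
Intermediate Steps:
V(S) = 0
c(k) = 756*k + 756*√k (c(k) = -(-756)*(k + √(k + 0)) = -(-756)*(k + √k) = -6*(-126*k - 126*√k) = 756*k + 756*√k)
((-63635 + ((-16696 + 17748) - 8552)) + 67006) + c(706) = ((-63635 + ((-16696 + 17748) - 8552)) + 67006) + (756*706 + 756*√706) = ((-63635 + (1052 - 8552)) + 67006) + (533736 + 756*√706) = ((-63635 - 7500) + 67006) + (533736 + 756*√706) = (-71135 + 67006) + (533736 + 756*√706) = -4129 + (533736 + 756*√706) = 529607 + 756*√706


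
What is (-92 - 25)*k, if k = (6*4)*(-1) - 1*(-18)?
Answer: 702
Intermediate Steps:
k = -6 (k = 24*(-1) + 18 = -24 + 18 = -6)
(-92 - 25)*k = (-92 - 25)*(-6) = -117*(-6) = 702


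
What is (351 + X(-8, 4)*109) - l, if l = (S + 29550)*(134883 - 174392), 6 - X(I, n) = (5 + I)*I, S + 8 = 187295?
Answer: 8567011422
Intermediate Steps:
S = 187287 (S = -8 + 187295 = 187287)
X(I, n) = 6 - I*(5 + I) (X(I, n) = 6 - (5 + I)*I = 6 - I*(5 + I))
l = -8567013033 (l = (187287 + 29550)*(134883 - 174392) = 216837*(-39509) = -8567013033)
(351 + X(-8, 4)*109) - l = (351 + (6 - 1*(-8)² - 5*(-8))*109) - 1*(-8567013033) = (351 + (6 - 1*64 + 40)*109) + 8567013033 = (351 + (6 - 64 + 40)*109) + 8567013033 = (351 - 18*109) + 8567013033 = (351 - 1962) + 8567013033 = -1611 + 8567013033 = 8567011422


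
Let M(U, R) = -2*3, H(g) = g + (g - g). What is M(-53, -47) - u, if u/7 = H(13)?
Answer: -97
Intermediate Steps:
H(g) = g (H(g) = g + 0 = g)
M(U, R) = -6
u = 91 (u = 7*13 = 91)
M(-53, -47) - u = -6 - 1*91 = -6 - 91 = -97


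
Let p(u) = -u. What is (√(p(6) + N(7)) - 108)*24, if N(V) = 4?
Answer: -2592 + 24*I*√2 ≈ -2592.0 + 33.941*I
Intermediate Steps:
(√(p(6) + N(7)) - 108)*24 = (√(-1*6 + 4) - 108)*24 = (√(-6 + 4) - 108)*24 = (√(-2) - 108)*24 = (I*√2 - 108)*24 = (-108 + I*√2)*24 = -2592 + 24*I*√2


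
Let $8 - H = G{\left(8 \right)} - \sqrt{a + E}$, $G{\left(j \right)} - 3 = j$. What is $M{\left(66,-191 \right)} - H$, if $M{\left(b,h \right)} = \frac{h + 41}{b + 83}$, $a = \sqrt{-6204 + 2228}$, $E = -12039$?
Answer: $\frac{297}{149} - \sqrt{-12039 + 2 i \sqrt{994}} \approx 1.7059 - 109.72 i$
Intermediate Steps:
$a = 2 i \sqrt{994}$ ($a = \sqrt{-3976} = 2 i \sqrt{994} \approx 63.056 i$)
$G{\left(j \right)} = 3 + j$
$M{\left(b,h \right)} = \frac{41 + h}{83 + b}$
$H = -3 + \sqrt{-12039 + 2 i \sqrt{994}}$ ($H = 8 - \left(\left(3 + 8\right) - \sqrt{2 i \sqrt{994} - 12039}\right) = 8 - \left(11 - \sqrt{-12039 + 2 i \sqrt{994}}\right) = -3 + \sqrt{-12039 + 2 i \sqrt{994}} \approx -2.7127 + 109.72 i$)
$M{\left(66,-191 \right)} - H = \frac{41 - 191}{83 + 66} - \left(-3 + \sqrt{-12039 + 2 i \sqrt{994}}\right) = \frac{1}{149} \left(-150\right) + \left(3 - \sqrt{-12039 + 2 i \sqrt{994}}\right) = - \frac{150}{149} + \left(3 - \sqrt{-12039 + 2 i \sqrt{994}}\right) = \frac{297}{149} - \sqrt{-12039 + 2 i \sqrt{994}}$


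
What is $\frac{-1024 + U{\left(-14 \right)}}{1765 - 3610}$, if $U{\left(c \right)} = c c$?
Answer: $\frac{92}{205} \approx 0.44878$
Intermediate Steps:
$U{\left(c \right)} = c^{2}$
$\frac{-1024 + U{\left(-14 \right)}}{1765 - 3610} = \frac{-1024 + \left(-14\right)^{2}}{1765 - 3610} = \frac{-1024 + 196}{-1845} = \left(-828\right) \left(- \frac{1}{1845}\right) = \frac{92}{205}$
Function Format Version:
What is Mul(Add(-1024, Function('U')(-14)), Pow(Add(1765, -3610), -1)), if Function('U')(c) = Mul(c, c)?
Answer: Rational(92, 205) ≈ 0.44878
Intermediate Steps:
Function('U')(c) = Pow(c, 2)
Mul(Add(-1024, Function('U')(-14)), Pow(Add(1765, -3610), -1)) = Mul(Add(-1024, Pow(-14, 2)), Pow(Add(1765, -3610), -1)) = Mul(Add(-1024, 196), Pow(-1845, -1)) = Mul(-828, Rational(-1, 1845)) = Rational(92, 205)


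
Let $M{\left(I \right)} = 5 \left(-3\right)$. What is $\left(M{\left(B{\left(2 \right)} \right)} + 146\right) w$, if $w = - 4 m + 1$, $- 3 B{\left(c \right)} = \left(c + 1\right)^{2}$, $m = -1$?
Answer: $655$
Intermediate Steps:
$B{\left(c \right)} = - \frac{\left(1 + c\right)^{2}}{3}$ ($B{\left(c \right)} = - \frac{\left(c + 1\right)^{2}}{3} = - \frac{\left(1 + c\right)^{2}}{3}$)
$M{\left(I \right)} = -15$
$w = 5$ ($w = \left(-4\right) \left(-1\right) + 1 = 4 + 1 = 5$)
$\left(M{\left(B{\left(2 \right)} \right)} + 146\right) w = \left(-15 + 146\right) 5 = 131 \cdot 5 = 655$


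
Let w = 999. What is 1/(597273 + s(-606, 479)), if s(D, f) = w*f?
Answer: 1/1075794 ≈ 9.2955e-7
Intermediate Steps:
s(D, f) = 999*f
1/(597273 + s(-606, 479)) = 1/(597273 + 999*479) = 1/(597273 + 478521) = 1/1075794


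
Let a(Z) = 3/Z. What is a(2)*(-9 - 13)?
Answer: -33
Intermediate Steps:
a(2)*(-9 - 13) = (3/2)*(-9 - 13) = (3*(1/2))*(-22) = (3/2)*(-22) = -33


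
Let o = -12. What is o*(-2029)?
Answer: 24348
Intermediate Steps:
o*(-2029) = -12*(-2029) = 24348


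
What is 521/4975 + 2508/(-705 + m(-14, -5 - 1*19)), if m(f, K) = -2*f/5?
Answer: -60564563/17397575 ≈ -3.4812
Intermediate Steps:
m(f, K) = -2*f/5
521/4975 + 2508/(-705 + m(-14, -5 - 1*19)) = 521/4975 + 2508/(-705 - 2/5*(-14)) = 521*(1/4975) + 2508/(-705 + 28/5) = 521/4975 + 2508/(-3497/5) = 521/4975 + 2508*(-5/3497) = 521/4975 - 12540/3497 = -60564563/17397575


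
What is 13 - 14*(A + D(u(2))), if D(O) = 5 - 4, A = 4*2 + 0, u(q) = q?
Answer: -113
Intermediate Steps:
A = 8 (A = 8 + 0 = 8)
D(O) = 1
13 - 14*(A + D(u(2))) = 13 - 14*(8 + 1) = 13 - 14*9 = 13 - 126 = -113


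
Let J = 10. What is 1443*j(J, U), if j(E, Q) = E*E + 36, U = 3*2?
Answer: 196248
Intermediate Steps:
U = 6
j(E, Q) = 36 + E**2 (j(E, Q) = E**2 + 36 = 36 + E**2)
1443*j(J, U) = 1443*(36 + 10**2) = 1443*(36 + 100) = 1443*136 = 196248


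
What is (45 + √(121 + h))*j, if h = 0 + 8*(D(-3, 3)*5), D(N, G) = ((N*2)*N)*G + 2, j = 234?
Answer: 10530 + 234*√2361 ≈ 21900.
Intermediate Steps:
D(N, G) = 2 + 2*G*N² (D(N, G) = ((2*N)*N)*G + 2 = (2*N²)*G + 2 = 2*G*N² + 2 = 2 + 2*G*N²)
h = 2240 (h = 0 + 8*((2 + 2*3*(-3)²)*5) = 0 + 8*((2 + 2*3*9)*5) = 0 + 8*((2 + 54)*5) = 0 + 8*(56*5) = 0 + 8*280 = 0 + 2240 = 2240)
(45 + √(121 + h))*j = (45 + √(121 + 2240))*234 = (45 + √2361)*234 = 10530 + 234*√2361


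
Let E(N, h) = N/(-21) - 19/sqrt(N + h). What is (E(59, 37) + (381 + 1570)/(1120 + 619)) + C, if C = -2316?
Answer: -84639634/36519 - 19*sqrt(6)/24 ≈ -2319.6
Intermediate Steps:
E(N, h) = -19/sqrt(N + h) - N/21 (E(N, h) = N*(-1/21) - 19/sqrt(N + h) = -N/21 - 19/sqrt(N + h) = -19/sqrt(N + h) - N/21)
(E(59, 37) + (381 + 1570)/(1120 + 619)) + C = ((-19/sqrt(59 + 37) - 1/21*59) + (381 + 1570)/(1120 + 619)) - 2316 = ((-19*sqrt(6)/24 - 59/21) + 1951/1739) - 2316 = ((-59/21 - 19*sqrt(6)/24) + 1951/1739) - 2316 = (-61630/36519 - 19*sqrt(6)/24) - 2316 = -84639634/36519 - 19*sqrt(6)/24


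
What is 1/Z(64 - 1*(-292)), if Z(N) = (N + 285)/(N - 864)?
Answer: -508/641 ≈ -0.79251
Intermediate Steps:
Z(N) = (285 + N)/(-864 + N)
1/Z(64 - 1*(-292)) = 1/((285 + (64 - 1*(-292)))/(-864 + (64 - 1*(-292)))) = 1/((285 + (64 + 292))/(-864 + (64 + 292))) = 1/((285 + 356)/(-864 + 356)) = 1/(641/(-508)) = 1/(-1/508*641) = 1/(-641/508) = -508/641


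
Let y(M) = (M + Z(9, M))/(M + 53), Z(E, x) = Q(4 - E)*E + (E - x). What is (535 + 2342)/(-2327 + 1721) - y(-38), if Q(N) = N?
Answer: -2371/1010 ≈ -2.3475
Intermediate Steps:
Z(E, x) = E - x + E*(4 - E) (Z(E, x) = (4 - E)*E + (E - x) = E*(4 - E) + (E - x) = E - x + E*(4 - E))
y(M) = -36/(53 + M) (y(M) = (M + (9 - M - 1*9*(-4 + 9)))/(M + 53) = (M + (9 - M - 1*9*5))/(53 + M) = (M + (9 - M - 45))/(53 + M) = (M + (-36 - M))/(53 + M) = -36/(53 + M))
(535 + 2342)/(-2327 + 1721) - y(-38) = (535 + 2342)/(-2327 + 1721) - (-36)/(53 - 38) = 2877/(-606) - (-36)/15 = 2877*(-1/606) - (-36)/15 = -959/202 - 1*(-12/5) = -959/202 + 12/5 = -2371/1010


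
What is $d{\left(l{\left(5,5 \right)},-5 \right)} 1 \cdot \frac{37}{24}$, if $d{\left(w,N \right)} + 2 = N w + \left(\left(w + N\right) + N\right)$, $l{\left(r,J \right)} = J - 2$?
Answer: $-37$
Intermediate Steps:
$l{\left(r,J \right)} = -2 + J$
$d{\left(w,N \right)} = -2 + w + 2 N + N w$ ($d{\left(w,N \right)} = -2 + \left(N w + \left(\left(w + N\right) + N\right)\right) = -2 + \left(N w + \left(\left(N + w\right) + N\right)\right) = -2 + \left(N w + \left(w + 2 N\right)\right) = -2 + \left(w + 2 N + N w\right) = -2 + w + 2 N + N w$)
$d{\left(l{\left(5,5 \right)},-5 \right)} 1 \cdot \frac{37}{24} = \left(-2 + \left(-2 + 5\right) + 2 \left(-5\right) - 5 \left(-2 + 5\right)\right) 1 \cdot \frac{37}{24} = \left(-2 + 3 - 10 - 15\right) 1 \cdot 37 \cdot \frac{1}{24} = \left(-2 + 3 - 10 - 15\right) 1 \cdot \frac{37}{24} = \left(-24\right) 1 \cdot \frac{37}{24} = \left(-24\right) \frac{37}{24} = -37$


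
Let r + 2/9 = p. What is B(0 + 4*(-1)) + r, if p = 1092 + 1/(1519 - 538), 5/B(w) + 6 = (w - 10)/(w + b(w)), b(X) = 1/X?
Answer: 49184225/45126 ≈ 1089.9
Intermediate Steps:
B(w) = 5/(-6 + (-10 + w)/(w + 1/w)) (B(w) = 5/(-6 + (w - 10)/(w + 1/w)) = 5/(-6 + (-10 + w)/(w + 1/w)))
p = 1071253/981 (p = 1092 + 1/981 = 1071253/981 ≈ 1092.0)
r = 1071035/981 (r = -2/9 + 1071253/981 = 1071035/981 ≈ 1091.8)
B(0 + 4*(-1)) + r = 5*(-1 - (0 + 4*(-1))**2)/(6 + 5*(0 + 4*(-1))*(2 + (0 + 4*(-1)))) + 1071035/981 = 5*(-1 - (0 - 4)**2)/(6 + 5*(0 - 4)*(2 + (0 - 4))) + 1071035/981 = 5*(-1 - 1*(-4)**2)/(6 + 5*(-4)*(2 - 4)) + 1071035/981 = 5*(-1 - 1*16)/(6 + 5*(-4)*(-2)) + 1071035/981 = 5*(-1 - 16)/(6 + 40) + 1071035/981 = 5*(-17)/46 + 1071035/981 = 5*(1/46)*(-17) + 1071035/981 = -85/46 + 1071035/981 = 49184225/45126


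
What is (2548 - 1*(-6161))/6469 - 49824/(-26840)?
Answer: 69507627/21703495 ≈ 3.2026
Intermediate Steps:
(2548 - 1*(-6161))/6469 - 49824/(-26840) = (2548 + 6161)*(1/6469) - 49824*(-1/26840) = 8709*(1/6469) + 6228/3355 = 8709/6469 + 6228/3355 = 69507627/21703495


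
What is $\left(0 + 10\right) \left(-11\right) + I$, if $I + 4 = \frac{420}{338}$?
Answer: $- \frac{19056}{169} \approx -112.76$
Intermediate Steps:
$I = - \frac{466}{169}$ ($I = -4 + \frac{420}{338} = -4 + 420 \cdot \frac{1}{338} = -4 + \frac{210}{169} = - \frac{466}{169} \approx -2.7574$)
$\left(0 + 10\right) \left(-11\right) + I = \left(0 + 10\right) \left(-11\right) - \frac{466}{169} = 10 \left(-11\right) - \frac{466}{169} = -110 - \frac{466}{169} = - \frac{19056}{169}$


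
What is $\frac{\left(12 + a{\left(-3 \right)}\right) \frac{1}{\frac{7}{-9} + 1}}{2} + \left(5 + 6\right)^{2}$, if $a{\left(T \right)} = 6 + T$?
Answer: $\frac{619}{4} \approx 154.75$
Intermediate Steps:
$\frac{\left(12 + a{\left(-3 \right)}\right) \frac{1}{\frac{7}{-9} + 1}}{2} + \left(5 + 6\right)^{2} = \frac{\left(12 + \left(6 - 3\right)\right) \frac{1}{\frac{7}{-9} + 1}}{2} + \left(5 + 6\right)^{2} = \frac{12 + 3}{7 \left(- \frac{1}{9}\right) + 1} \cdot \frac{1}{2} + 11^{2} = \frac{15}{- \frac{7}{9} + 1} \cdot \frac{1}{2} + 121 = \frac{15}{\frac{2}{9}} \cdot \frac{1}{2} + 121 = 15 \cdot \frac{9}{2} \cdot \frac{1}{2} + 121 = \frac{135}{2} \cdot \frac{1}{2} + 121 = \frac{135}{4} + 121 = \frac{619}{4}$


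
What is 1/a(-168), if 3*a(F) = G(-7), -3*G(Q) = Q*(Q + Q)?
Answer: -9/98 ≈ -0.091837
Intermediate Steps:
G(Q) = -2*Q²/3 (G(Q) = -Q*(Q + Q)/3 = -Q*2*Q/3 = -2*Q²/3)
a(F) = -98/9 (a(F) = (-⅔*(-7)²)/3 = (-⅔*49)/3 = (⅓)*(-98/3) = -98/9)
1/a(-168) = 1/(-98/9) = -9/98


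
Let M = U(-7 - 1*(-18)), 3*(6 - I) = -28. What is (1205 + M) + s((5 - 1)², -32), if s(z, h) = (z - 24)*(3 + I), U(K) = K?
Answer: 3208/3 ≈ 1069.3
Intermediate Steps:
I = 46/3 (I = 6 - ⅓*(-28) = 6 + 28/3 = 46/3 ≈ 15.333)
s(z, h) = -440 + 55*z/3 (s(z, h) = (z - 24)*(3 + 46/3) = (-24 + z)*(55/3) = -440 + 55*z/3)
M = 11 (M = -7 - 1*(-18) = -7 + 18 = 11)
(1205 + M) + s((5 - 1)², -32) = (1205 + 11) + (-440 + 55*(5 - 1)²/3) = 1216 + (-440 + (55/3)*4²) = 1216 + (-440 + (55/3)*16) = 1216 + (-440 + 880/3) = 1216 - 440/3 = 3208/3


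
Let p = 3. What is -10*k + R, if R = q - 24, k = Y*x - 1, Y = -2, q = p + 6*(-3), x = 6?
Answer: 91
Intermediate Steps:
q = -15 (q = 3 + 6*(-3) = 3 - 18 = -15)
k = -13 (k = -2*6 - 1 = -12 - 1 = -13)
R = -39 (R = -15 - 24 = -39)
-10*k + R = -10*(-13) - 39 = 130 - 39 = 91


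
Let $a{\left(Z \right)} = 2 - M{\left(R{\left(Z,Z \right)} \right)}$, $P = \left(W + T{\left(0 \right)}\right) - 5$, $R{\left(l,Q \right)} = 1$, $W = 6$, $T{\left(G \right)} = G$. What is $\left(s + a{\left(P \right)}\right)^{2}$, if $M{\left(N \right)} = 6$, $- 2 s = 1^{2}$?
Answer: $\frac{81}{4} \approx 20.25$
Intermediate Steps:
$P = 1$ ($P = \left(6 + 0\right) - 5 = 6 - 5 = 1$)
$s = - \frac{1}{2}$ ($s = - \frac{1^{2}}{2} = \left(- \frac{1}{2}\right) 1 = - \frac{1}{2} \approx -0.5$)
$a{\left(Z \right)} = -4$ ($a{\left(Z \right)} = 2 - 6 = -4$)
$\left(s + a{\left(P \right)}\right)^{2} = \left(- \frac{1}{2} - 4\right)^{2} = \left(- \frac{9}{2}\right)^{2} = \frac{81}{4}$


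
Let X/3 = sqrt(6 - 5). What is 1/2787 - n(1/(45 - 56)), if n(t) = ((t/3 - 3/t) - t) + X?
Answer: -1105499/30657 ≈ -36.060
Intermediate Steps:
X = 3 (X = 3*sqrt(6 - 5) = 3*sqrt(1) = 3*1 = 3)
n(t) = 3 - 3/t - 2*t/3 (n(t) = ((t/3 - 3/t) - t) + 3 = ((-3/t + t/3) - t) + 3 = (-3/t - 2*t/3) + 3 = 3 - 3/t - 2*t/3)
1/2787 - n(1/(45 - 56)) = 1/2787 - (3 - 3/(1/(45 - 56)) - 2/(3*(45 - 56))) = 1/2787 - (3 - 3/(1/(-11)) - 2/3/(-11)) = 1/2787 - (3 - 3/(-1/11) - 2/3*(-1/11)) = 1/2787 - (3 - 3*(-11) + 2/33) = 1/2787 - (3 + 33 + 2/33) = 1/2787 - 1*1190/33 = 1/2787 - 1190/33 = -1105499/30657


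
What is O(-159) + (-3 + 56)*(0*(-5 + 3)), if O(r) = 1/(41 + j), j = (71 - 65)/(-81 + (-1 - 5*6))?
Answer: 56/2293 ≈ 0.024422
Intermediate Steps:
j = -3/56 (j = 6/(-81 + (-1 - 30)) = 6/(-81 - 31) = 6/(-112) = 6*(-1/112) = -3/56 ≈ -0.053571)
O(r) = 56/2293 (O(r) = 1/(41 - 3/56) = 1/(2293/56) = 56/2293)
O(-159) + (-3 + 56)*(0*(-5 + 3)) = 56/2293 + (-3 + 56)*(0*(-5 + 3)) = 56/2293 + 53*(0*(-2)) = 56/2293 + 53*0 = 56/2293 + 0 = 56/2293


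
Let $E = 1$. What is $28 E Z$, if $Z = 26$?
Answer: $728$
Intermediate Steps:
$28 E Z = 28 \cdot 1 \cdot 26 = 28 \cdot 26 = 728$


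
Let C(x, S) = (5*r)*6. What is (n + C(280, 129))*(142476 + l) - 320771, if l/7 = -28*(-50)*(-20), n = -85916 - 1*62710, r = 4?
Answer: 7948314373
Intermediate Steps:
C(x, S) = 120 (C(x, S) = (5*4)*6 = 20*6 = 120)
n = -148626 (n = -85916 - 62710 = -148626)
l = -196000 (l = 7*(-28*(-50)*(-20)) = 7*(1400*(-20)) = 7*(-28000) = -196000)
(n + C(280, 129))*(142476 + l) - 320771 = (-148626 + 120)*(142476 - 196000) - 320771 = -148506*(-53524) - 320771 = 7948635144 - 320771 = 7948314373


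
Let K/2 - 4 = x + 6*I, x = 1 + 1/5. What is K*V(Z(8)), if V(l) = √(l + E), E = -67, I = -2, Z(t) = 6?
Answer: -68*I*√61/5 ≈ -106.22*I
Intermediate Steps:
x = 6/5 (x = 1 + ⅕ = 6/5 ≈ 1.2000)
V(l) = √(-67 + l) (V(l) = √(l - 67) = √(-67 + l))
K = -68/5 (K = 8 + 2*(6/5 + 6*(-2)) = 8 + 2*(6/5 - 12) = 8 + 2*(-54/5) = 8 - 108/5 = -68/5 ≈ -13.600)
K*V(Z(8)) = -68*√(-67 + 6)/5 = -68*I*√61/5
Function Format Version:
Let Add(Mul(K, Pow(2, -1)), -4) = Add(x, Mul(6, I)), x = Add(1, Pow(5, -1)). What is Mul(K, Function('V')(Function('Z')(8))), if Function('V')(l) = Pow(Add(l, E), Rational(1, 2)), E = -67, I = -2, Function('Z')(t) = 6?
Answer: Mul(Rational(-68, 5), I, Pow(61, Rational(1, 2))) ≈ Mul(-106.22, I)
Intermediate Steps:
x = Rational(6, 5) (x = Add(1, Rational(1, 5)) = Rational(6, 5) ≈ 1.2000)
Function('V')(l) = Pow(Add(-67, l), Rational(1, 2)) (Function('V')(l) = Pow(Add(l, -67), Rational(1, 2)) = Pow(Add(-67, l), Rational(1, 2)))
K = Rational(-68, 5) (K = Add(8, Mul(2, Add(Rational(6, 5), Mul(6, -2)))) = Add(8, Mul(2, Add(Rational(6, 5), -12))) = Add(8, Mul(2, Rational(-54, 5))) = Add(8, Rational(-108, 5)) = Rational(-68, 5) ≈ -13.600)
Mul(K, Function('V')(Function('Z')(8))) = Mul(Rational(-68, 5), Pow(Add(-67, 6), Rational(1, 2))) = Mul(Rational(-68, 5), Pow(-61, Rational(1, 2))) = Mul(Rational(-68, 5), Mul(I, Pow(61, Rational(1, 2)))) = Mul(Rational(-68, 5), I, Pow(61, Rational(1, 2)))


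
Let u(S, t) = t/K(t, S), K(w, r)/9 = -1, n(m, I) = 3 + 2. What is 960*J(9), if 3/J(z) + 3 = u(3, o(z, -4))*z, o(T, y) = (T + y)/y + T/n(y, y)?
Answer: -57600/71 ≈ -811.27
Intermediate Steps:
n(m, I) = 5
K(w, r) = -9 (K(w, r) = 9*(-1) = -9)
o(T, y) = T/5 + (T + y)/y (o(T, y) = (T + y)/y + T/5 = T/5 + (T + y)/y)
u(S, t) = -t/9 (u(S, t) = t/(-9) = t*(-1/9) = -t/9)
J(z) = 3/(-3 + z*(-1/9 + z/180)) (J(z) = 3/(-3 + (-(1 + z/5 + z/(-4))/9)*z) = 3/(-3 + (-(1 + z/5 + z*(-1/4))/9)*z) = 3/(-3 + (-(1 + z/5 - z/4)/9)*z) = 3/(-3 + (-(1 - z/20)/9)*z) = 3/(-3 + (-1/9 + z/180)*z) = 3/(-3 + z*(-1/9 + z/180)))
960*J(9) = 960*(540/(-540 + 9*(-20 + 9))) = 960*(540/(-540 + 9*(-11))) = 960*(540/(-540 - 99)) = 960*(540/(-639)) = 960*(540*(-1/639)) = 960*(-60/71) = -57600/71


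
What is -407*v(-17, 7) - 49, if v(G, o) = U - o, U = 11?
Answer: -1677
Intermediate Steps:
v(G, o) = 11 - o
-407*v(-17, 7) - 49 = -407*(11 - 1*7) - 49 = -407*(11 - 7) - 49 = -407*4 - 49 = -1628 - 49 = -1677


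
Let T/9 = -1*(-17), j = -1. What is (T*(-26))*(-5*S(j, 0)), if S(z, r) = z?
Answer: -19890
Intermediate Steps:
T = 153 (T = 9*(-1*(-17)) = 9*17 = 153)
(T*(-26))*(-5*S(j, 0)) = (153*(-26))*(-5*(-1)) = -3978*5 = -19890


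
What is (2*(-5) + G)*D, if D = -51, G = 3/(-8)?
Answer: 4233/8 ≈ 529.13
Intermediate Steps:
G = -3/8 (G = 3*(-⅛) = -3/8 ≈ -0.37500)
(2*(-5) + G)*D = (2*(-5) - 3/8)*(-51) = (-10 - 3/8)*(-51) = -83/8*(-51) = 4233/8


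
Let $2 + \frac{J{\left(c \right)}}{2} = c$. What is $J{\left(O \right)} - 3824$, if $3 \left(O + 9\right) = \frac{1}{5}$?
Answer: $- \frac{57688}{15} \approx -3845.9$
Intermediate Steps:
$O = - \frac{134}{15}$ ($O = -9 + \frac{1}{3 \cdot 5} = -9 + \frac{1}{3} \cdot \frac{1}{5} = -9 + \frac{1}{15} = - \frac{134}{15} \approx -8.9333$)
$J{\left(c \right)} = -4 + 2 c$
$J{\left(O \right)} - 3824 = \left(-4 + 2 \left(- \frac{134}{15}\right)\right) - 3824 = \left(-4 - \frac{268}{15}\right) - 3824 = - \frac{328}{15} - 3824 = - \frac{57688}{15}$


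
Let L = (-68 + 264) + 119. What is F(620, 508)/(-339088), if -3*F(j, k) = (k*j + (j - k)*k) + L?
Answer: 124057/339088 ≈ 0.36585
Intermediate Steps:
L = 315 (L = 196 + 119 = 315)
F(j, k) = -105 - j*k/3 - k*(j - k)/3 (F(j, k) = -((k*j + (j - k)*k) + 315)/3 = -((j*k + k*(j - k)) + 315)/3 = -(315 + j*k + k*(j - k))/3 = -105 - j*k/3 - k*(j - k)/3)
F(620, 508)/(-339088) = (-105 + (1/3)*508**2 - 2/3*620*508)/(-339088) = (-105 + (1/3)*258064 - 629920/3)*(-1/339088) = (-105 + 258064/3 - 629920/3)*(-1/339088) = -124057*(-1/339088) = 124057/339088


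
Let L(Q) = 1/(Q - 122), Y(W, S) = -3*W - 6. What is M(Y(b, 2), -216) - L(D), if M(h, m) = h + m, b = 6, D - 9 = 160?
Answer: -11281/47 ≈ -240.02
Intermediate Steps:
D = 169 (D = 9 + 160 = 169)
Y(W, S) = -6 - 3*W
L(Q) = 1/(-122 + Q)
M(Y(b, 2), -216) - L(D) = ((-6 - 3*6) - 216) - 1/(-122 + 169) = ((-6 - 18) - 216) - 1/47 = (-24 - 216) - 1*1/47 = -240 - 1/47 = -11281/47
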